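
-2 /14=-1 /7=-0.14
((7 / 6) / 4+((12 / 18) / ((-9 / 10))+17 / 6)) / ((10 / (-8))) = -103 / 54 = -1.91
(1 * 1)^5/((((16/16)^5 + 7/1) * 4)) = 1/32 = 0.03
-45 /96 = -0.47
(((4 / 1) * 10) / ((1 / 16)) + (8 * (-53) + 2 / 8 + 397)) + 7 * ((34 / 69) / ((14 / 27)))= 57031 / 92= 619.90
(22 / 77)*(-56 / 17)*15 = -240 / 17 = -14.12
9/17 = 0.53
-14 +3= -11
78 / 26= 3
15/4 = 3.75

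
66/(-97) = -66/97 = -0.68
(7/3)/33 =7/99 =0.07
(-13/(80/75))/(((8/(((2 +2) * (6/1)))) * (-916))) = 585/14656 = 0.04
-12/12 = -1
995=995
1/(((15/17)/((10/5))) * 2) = 17/15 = 1.13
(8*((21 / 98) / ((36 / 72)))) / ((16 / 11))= 33 / 14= 2.36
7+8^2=71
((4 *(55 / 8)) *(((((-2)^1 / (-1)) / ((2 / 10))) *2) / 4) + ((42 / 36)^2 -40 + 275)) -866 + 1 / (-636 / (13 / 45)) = -3521257 / 7155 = -492.14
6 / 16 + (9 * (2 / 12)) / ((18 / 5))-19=-437 / 24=-18.21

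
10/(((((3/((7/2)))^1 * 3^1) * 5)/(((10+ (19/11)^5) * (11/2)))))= 9535421/87846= 108.55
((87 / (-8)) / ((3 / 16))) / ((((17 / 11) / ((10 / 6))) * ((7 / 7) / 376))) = -23518.43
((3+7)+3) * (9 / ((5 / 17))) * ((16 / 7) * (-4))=-127296 / 35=-3637.03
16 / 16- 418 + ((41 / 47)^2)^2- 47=-2261346223 / 4879681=-463.42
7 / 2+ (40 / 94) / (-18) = 2941 / 846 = 3.48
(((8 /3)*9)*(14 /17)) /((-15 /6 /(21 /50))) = -3.32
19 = 19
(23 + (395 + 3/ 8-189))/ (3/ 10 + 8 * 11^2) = 9175/ 38732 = 0.24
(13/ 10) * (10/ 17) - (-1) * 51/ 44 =1439/ 748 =1.92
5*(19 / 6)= 95 / 6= 15.83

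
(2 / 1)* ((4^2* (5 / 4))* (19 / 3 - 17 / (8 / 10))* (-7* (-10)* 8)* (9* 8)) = -24057600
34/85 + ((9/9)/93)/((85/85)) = 191/465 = 0.41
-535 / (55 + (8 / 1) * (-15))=107 / 13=8.23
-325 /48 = -6.77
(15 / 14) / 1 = 15 / 14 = 1.07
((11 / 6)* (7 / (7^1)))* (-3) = -11 / 2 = -5.50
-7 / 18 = -0.39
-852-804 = -1656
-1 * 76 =-76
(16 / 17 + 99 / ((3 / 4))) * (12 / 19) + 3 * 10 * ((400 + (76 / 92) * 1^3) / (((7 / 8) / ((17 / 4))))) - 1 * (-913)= 441305257 / 7429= 59403.05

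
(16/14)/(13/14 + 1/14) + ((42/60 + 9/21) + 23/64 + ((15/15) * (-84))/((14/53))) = -706427/2240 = -315.37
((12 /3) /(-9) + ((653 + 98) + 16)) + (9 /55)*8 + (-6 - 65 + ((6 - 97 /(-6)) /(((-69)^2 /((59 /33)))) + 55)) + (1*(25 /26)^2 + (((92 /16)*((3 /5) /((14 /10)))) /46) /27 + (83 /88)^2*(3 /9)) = 1478124954555721 /1962731010240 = 753.10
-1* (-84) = 84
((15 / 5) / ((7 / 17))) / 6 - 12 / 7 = -1 / 2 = -0.50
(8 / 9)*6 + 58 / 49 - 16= -1394 / 147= -9.48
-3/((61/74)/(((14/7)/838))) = -222/25559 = -0.01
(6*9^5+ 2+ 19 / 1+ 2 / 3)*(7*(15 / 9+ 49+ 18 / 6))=1197941269 / 9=133104585.44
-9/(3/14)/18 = -7/3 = -2.33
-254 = -254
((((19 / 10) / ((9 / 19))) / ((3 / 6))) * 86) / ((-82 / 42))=-217322 / 615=-353.37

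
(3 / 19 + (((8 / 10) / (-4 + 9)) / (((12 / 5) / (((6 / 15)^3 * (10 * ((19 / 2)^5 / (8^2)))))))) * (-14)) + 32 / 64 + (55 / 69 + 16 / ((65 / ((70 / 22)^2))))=-3949797853631 / 5499208000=-718.25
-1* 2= -2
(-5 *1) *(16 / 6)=-40 / 3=-13.33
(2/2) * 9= 9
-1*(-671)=671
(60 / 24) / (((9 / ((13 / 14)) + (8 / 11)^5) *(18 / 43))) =90027509 / 149172552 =0.60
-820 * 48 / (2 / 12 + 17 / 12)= -24858.95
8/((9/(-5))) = -40/9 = -4.44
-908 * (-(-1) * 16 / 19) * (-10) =145280 / 19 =7646.32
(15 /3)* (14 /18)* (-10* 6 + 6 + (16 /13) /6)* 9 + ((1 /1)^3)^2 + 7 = -73118 /39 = -1874.82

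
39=39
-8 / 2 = -4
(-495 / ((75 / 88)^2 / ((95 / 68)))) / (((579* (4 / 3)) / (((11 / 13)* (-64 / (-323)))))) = -3748096 / 18127525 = -0.21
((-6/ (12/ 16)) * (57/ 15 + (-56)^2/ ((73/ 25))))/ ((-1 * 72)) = 131129/ 1095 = 119.75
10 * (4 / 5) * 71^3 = 2863288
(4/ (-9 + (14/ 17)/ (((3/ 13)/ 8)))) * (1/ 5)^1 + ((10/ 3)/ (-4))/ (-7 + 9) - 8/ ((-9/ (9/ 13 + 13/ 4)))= 7298797/ 2332980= 3.13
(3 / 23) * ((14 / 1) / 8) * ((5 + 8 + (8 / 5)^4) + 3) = 74004 / 14375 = 5.15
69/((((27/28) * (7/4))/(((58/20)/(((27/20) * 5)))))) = 21344/1215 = 17.57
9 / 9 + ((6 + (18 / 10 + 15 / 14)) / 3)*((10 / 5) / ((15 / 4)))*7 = 301 / 25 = 12.04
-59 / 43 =-1.37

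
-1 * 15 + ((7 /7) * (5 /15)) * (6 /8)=-59 /4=-14.75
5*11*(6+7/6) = 2365/6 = 394.17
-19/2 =-9.50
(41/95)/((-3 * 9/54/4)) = -328/95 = -3.45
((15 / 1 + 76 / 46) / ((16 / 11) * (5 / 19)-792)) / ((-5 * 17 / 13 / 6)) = 3121833 / 161725420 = 0.02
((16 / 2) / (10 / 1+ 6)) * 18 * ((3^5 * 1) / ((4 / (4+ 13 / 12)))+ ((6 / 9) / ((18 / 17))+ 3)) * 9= 404925 / 16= 25307.81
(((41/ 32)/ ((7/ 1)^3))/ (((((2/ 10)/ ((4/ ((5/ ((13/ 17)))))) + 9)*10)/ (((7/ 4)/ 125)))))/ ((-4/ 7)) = -533/ 543200000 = -0.00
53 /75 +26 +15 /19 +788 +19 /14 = 16296223 /19950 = 816.85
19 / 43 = 0.44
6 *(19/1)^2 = 2166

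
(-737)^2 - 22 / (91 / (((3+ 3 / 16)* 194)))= 197659099 / 364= 543019.50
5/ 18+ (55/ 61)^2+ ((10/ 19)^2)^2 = 1.17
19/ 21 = 0.90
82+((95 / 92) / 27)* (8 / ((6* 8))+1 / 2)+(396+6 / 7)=12490217 / 26082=478.88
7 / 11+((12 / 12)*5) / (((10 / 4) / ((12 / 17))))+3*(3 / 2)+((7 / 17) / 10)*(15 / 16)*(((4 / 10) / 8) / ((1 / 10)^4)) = 25.85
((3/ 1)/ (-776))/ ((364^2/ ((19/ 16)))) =-57/ 1645070336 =-0.00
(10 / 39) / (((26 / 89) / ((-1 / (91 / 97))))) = -0.94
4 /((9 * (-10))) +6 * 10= 2698 /45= 59.96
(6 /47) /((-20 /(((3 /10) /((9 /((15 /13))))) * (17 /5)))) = -0.00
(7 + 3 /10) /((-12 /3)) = -73 /40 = -1.82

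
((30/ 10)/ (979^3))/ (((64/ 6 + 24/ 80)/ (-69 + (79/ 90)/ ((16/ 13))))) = -98333/ 4939283522096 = -0.00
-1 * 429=-429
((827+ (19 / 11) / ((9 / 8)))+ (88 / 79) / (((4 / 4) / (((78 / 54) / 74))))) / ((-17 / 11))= -79921789 / 149073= -536.13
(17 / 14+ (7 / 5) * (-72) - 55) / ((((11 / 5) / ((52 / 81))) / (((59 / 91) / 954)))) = -212813 / 6941781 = -0.03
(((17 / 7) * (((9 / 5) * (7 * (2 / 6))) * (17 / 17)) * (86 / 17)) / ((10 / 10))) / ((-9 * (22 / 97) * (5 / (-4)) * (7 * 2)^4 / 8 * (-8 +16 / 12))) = -4171 / 6602750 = -0.00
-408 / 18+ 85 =187 / 3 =62.33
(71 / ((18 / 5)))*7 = 138.06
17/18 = 0.94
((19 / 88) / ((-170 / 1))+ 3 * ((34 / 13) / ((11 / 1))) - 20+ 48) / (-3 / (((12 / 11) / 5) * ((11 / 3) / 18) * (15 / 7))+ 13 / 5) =-5583913 / 5620472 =-0.99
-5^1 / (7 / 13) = -65 / 7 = -9.29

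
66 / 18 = 11 / 3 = 3.67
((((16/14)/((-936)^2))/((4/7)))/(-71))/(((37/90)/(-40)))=0.00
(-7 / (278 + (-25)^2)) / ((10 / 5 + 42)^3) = -1 / 10988736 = -0.00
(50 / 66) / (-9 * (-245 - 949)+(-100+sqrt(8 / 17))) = 0.00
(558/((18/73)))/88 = 2263/88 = 25.72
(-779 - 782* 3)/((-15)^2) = -125/9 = -13.89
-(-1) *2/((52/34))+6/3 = 43/13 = 3.31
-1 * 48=-48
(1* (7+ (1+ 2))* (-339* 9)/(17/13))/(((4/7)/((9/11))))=-12493845/374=-33406.00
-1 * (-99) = 99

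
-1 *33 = -33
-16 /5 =-3.20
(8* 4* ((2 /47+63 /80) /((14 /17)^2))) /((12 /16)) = 1803938 /34545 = 52.22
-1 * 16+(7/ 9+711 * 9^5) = 41983823.78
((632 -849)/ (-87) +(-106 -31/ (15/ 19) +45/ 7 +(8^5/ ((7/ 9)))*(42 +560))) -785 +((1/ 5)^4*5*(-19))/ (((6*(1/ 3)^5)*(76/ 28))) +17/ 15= 3861289824647/ 152250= 25361509.52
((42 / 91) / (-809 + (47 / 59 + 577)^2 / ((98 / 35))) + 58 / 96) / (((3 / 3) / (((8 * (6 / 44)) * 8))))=310823139290 / 58948835803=5.27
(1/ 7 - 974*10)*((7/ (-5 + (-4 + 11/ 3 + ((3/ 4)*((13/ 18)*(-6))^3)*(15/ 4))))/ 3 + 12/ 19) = -9051716756/ 1495053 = -6054.45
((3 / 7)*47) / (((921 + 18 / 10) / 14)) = 235 / 769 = 0.31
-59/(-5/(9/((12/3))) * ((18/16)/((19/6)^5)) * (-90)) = -146089841/1749600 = -83.50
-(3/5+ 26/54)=-146/135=-1.08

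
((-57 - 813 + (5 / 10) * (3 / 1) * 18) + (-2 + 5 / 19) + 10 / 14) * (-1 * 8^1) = 898040 / 133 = 6752.18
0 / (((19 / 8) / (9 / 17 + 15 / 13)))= 0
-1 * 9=-9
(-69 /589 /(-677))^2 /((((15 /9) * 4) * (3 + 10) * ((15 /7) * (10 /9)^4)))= 218658447 /2067051415117000000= 0.00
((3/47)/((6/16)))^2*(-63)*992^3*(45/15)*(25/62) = -4761295257600/2209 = -2155407540.79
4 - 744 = -740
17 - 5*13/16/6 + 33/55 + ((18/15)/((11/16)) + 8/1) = 140809/5280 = 26.67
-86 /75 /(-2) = 0.57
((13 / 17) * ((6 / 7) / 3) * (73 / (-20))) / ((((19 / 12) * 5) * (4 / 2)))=-2847 / 56525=-0.05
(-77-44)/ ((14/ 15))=-1815/ 14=-129.64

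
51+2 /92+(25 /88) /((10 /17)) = 208491 /4048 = 51.50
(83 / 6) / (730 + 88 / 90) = 1245 / 65788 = 0.02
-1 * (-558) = 558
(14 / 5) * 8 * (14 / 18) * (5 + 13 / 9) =45472 / 405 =112.28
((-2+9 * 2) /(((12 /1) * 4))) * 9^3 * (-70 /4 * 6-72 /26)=-340443 /13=-26187.92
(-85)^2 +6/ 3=7227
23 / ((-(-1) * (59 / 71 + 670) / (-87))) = -2.98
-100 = -100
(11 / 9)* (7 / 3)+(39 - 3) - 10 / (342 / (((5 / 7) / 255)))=2371784 / 61047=38.85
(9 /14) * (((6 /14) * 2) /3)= 9 /49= 0.18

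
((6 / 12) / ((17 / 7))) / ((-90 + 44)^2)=7 / 71944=0.00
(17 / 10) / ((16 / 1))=17 / 160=0.11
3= 3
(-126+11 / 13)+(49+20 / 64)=-15775 / 208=-75.84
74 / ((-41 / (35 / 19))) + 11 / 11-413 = -323538 / 779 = -415.32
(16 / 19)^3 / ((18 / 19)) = 2048 / 3249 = 0.63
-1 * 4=-4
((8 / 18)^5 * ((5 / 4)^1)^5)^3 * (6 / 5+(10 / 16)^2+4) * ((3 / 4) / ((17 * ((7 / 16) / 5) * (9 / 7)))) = 54595947265625 / 168007163789233584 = 0.00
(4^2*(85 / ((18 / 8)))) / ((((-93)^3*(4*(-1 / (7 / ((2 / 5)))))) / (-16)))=-0.05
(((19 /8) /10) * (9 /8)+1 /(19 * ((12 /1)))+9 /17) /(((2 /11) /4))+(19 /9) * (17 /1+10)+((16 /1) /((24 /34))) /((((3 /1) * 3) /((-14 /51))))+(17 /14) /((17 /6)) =4357811581 /58605120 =74.36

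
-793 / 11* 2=-1586 / 11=-144.18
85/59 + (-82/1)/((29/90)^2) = -39116315/49619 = -788.33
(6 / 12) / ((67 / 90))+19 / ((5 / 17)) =21866 / 335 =65.27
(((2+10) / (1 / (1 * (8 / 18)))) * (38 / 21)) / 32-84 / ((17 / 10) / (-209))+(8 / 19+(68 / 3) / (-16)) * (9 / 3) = 840362711 / 81396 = 10324.37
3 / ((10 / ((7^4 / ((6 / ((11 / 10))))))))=26411 / 200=132.06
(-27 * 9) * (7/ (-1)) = 1701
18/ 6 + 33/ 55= 18/ 5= 3.60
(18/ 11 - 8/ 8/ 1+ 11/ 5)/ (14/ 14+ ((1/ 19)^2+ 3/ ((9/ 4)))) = 84474/ 69575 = 1.21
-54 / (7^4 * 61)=-54 / 146461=-0.00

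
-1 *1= -1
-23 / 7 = -3.29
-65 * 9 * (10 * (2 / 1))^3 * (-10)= 46800000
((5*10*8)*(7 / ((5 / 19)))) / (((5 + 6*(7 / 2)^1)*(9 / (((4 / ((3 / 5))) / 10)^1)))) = 30.31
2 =2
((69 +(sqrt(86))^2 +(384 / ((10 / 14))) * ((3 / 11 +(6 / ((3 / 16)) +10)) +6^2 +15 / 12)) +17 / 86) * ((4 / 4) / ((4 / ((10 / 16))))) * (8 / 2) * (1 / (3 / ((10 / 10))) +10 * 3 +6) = 7373787979 / 7568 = 974337.74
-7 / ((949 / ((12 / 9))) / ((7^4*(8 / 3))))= -537824 / 8541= -62.97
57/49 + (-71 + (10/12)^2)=-121967/1764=-69.14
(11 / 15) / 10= 11 / 150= 0.07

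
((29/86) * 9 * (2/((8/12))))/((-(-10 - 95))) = 261/3010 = 0.09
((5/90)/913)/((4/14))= 7/32868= 0.00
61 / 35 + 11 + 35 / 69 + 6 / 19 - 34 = -937619 / 45885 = -20.43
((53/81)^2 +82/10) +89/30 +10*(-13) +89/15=-7379279/65610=-112.47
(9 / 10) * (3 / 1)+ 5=7.70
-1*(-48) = 48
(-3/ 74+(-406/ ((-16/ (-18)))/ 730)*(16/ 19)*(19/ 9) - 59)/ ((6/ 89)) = -144600881/ 162060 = -892.27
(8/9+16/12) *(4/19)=80/171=0.47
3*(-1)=-3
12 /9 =4 /3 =1.33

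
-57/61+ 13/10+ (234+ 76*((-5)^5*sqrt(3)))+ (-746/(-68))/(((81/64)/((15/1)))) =102024817/279990 -237500*sqrt(3) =-410997.68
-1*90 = -90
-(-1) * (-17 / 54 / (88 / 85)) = -1445 / 4752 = -0.30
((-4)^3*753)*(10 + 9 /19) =-9590208 /19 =-504747.79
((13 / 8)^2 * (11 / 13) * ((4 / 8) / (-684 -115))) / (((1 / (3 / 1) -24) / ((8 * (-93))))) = -39897 / 907664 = -0.04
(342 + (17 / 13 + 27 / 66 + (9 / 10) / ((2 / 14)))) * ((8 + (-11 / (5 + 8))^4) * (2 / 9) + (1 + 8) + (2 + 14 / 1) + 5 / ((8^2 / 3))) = 9494.58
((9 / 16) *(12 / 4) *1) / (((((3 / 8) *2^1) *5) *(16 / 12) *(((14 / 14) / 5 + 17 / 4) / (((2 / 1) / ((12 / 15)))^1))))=135 / 712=0.19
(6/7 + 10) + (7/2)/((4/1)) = 657/56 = 11.73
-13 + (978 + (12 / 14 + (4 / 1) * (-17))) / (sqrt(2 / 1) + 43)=106091 / 12929 - 6376 * sqrt(2) / 12929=7.51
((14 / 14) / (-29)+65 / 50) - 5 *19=-27183 / 290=-93.73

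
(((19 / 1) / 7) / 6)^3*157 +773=58346887 / 74088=787.53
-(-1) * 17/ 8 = 17/ 8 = 2.12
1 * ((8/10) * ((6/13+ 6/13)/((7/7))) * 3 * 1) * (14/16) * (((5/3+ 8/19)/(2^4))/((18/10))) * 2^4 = 1666/741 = 2.25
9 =9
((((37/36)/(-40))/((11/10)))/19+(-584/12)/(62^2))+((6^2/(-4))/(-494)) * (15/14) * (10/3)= 134693225/2631925296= 0.05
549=549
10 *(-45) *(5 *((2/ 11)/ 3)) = -1500/ 11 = -136.36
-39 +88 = 49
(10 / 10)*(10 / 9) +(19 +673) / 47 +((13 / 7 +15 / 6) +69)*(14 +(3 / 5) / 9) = 31023137 / 29610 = 1047.72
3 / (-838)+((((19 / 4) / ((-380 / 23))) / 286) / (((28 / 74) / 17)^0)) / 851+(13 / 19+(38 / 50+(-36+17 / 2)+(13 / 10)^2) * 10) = -1683648694681 / 6739464160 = -249.82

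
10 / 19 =0.53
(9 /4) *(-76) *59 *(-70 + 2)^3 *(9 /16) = 1784421252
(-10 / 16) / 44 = -5 / 352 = -0.01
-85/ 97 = -0.88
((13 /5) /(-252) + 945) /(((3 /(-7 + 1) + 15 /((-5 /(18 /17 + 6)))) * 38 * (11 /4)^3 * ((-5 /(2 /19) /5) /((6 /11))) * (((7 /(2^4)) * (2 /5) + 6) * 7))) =10363739648 /141435919557933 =0.00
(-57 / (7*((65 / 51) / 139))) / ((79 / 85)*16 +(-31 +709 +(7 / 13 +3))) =-6869241 / 5386724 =-1.28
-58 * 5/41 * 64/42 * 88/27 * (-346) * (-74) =-20909250560/23247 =-899438.66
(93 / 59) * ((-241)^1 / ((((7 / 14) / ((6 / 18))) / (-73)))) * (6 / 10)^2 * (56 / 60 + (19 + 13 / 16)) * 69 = 562100625099 / 59000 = 9527129.24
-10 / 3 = -3.33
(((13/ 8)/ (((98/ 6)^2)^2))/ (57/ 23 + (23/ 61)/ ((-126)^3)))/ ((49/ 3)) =3230984133/ 5727994246933889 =0.00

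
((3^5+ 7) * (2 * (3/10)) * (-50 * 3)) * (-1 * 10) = 225000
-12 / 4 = -3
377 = 377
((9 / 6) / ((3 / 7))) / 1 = 7 / 2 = 3.50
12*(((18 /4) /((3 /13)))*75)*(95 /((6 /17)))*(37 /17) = 10281375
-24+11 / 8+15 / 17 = -2957 / 136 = -21.74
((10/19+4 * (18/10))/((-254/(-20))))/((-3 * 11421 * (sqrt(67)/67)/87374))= -128265032 * sqrt(67)/82676619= -12.70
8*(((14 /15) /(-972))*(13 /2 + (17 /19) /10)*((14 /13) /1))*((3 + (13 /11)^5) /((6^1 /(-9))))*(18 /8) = 26209276604 /26851227975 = 0.98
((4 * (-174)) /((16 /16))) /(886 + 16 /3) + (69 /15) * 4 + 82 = 665954 /6685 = 99.62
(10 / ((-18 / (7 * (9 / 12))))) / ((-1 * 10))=7 / 24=0.29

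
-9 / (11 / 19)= -171 / 11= -15.55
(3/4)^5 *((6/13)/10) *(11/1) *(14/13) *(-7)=-392931/432640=-0.91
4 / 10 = 2 / 5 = 0.40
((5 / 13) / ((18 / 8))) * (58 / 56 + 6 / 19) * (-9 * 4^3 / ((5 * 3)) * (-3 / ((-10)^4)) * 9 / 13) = 25884 / 14048125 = 0.00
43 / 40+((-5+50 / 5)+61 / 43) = 7.49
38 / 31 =1.23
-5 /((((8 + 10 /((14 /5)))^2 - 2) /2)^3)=-4705960 /269961894847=-0.00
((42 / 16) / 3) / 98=1 / 112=0.01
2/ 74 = 0.03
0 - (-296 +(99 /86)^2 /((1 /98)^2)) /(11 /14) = -321788558 /20339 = -15821.26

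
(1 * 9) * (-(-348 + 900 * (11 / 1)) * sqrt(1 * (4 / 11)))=-171936 * sqrt(11) / 11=-51840.65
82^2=6724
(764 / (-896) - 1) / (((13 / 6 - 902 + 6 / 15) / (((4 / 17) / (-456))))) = -2075 / 1952274016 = -0.00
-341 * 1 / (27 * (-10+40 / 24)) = 341 / 225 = 1.52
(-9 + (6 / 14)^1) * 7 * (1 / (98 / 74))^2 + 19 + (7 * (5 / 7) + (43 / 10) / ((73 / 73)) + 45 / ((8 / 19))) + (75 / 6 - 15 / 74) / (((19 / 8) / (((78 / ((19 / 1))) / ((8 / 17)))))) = 146.13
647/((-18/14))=-4529/9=-503.22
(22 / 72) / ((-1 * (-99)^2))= -1 / 32076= -0.00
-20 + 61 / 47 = -18.70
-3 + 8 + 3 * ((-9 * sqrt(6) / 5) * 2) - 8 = -29.45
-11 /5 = -2.20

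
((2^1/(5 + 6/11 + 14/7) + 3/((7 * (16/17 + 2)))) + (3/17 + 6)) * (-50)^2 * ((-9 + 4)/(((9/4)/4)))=-13012444000/88893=-146383.22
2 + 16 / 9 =3.78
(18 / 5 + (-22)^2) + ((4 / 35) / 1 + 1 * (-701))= -1493 / 7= -213.29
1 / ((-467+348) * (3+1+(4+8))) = -1 / 1904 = -0.00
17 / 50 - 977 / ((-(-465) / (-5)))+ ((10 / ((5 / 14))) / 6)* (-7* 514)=-26008723 / 1550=-16779.82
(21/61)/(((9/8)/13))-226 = -222.02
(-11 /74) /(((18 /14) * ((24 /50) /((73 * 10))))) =-702625 /3996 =-175.83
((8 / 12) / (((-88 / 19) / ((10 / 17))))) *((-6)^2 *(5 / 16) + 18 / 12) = -95 / 88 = -1.08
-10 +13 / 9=-77 / 9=-8.56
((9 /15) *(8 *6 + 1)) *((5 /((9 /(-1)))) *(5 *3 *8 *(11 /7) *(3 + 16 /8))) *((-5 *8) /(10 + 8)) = 308000 /9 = 34222.22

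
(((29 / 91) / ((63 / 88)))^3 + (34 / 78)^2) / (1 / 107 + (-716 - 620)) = -5609262213487 / 26935995020466987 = -0.00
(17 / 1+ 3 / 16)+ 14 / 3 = 21.85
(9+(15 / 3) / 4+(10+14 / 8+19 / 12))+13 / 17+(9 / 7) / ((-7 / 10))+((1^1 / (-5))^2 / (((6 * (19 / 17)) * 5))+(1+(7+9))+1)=320595649 / 7913500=40.51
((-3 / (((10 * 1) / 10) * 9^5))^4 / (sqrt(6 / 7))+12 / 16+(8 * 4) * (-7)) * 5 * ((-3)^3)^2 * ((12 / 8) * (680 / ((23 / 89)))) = -73871884575 / 23+75650 * sqrt(42) / 4735496038176927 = -3211821068.48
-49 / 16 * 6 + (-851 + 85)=-6275 / 8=-784.38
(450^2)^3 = 8303765625000000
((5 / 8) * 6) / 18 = 5 / 24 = 0.21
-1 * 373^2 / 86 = -139129 / 86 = -1617.78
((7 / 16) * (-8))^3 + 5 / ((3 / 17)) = -349 / 24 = -14.54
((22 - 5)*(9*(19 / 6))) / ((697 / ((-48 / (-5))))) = 6.67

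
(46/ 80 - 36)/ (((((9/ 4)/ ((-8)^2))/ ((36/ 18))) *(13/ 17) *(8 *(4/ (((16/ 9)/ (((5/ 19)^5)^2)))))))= -363547704822568096/ 3955078125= -91919222.16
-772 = -772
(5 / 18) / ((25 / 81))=9 / 10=0.90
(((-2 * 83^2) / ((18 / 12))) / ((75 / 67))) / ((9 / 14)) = -25847528 / 2025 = -12764.21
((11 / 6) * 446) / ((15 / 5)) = 2453 / 9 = 272.56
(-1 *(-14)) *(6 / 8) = 21 / 2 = 10.50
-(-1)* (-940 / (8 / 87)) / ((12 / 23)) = -156745 / 8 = -19593.12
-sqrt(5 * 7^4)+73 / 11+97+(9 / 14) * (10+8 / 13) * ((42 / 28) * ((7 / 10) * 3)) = 357879 / 2860 - 49 * sqrt(5) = 15.57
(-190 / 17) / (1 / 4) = -760 / 17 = -44.71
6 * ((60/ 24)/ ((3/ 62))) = 310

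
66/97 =0.68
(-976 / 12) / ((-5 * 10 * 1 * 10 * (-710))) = -61 / 266250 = -0.00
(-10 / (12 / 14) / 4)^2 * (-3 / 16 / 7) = -175 / 768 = -0.23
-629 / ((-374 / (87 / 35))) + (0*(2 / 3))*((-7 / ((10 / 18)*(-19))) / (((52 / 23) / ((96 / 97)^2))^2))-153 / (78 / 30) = -547203 / 10010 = -54.67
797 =797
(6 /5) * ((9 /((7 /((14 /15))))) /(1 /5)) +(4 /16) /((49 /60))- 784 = -190241 /245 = -776.49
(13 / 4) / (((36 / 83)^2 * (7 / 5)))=447785 / 36288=12.34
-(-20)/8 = 5/2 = 2.50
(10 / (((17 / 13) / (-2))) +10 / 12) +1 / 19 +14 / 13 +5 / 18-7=-757840 / 37791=-20.05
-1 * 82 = -82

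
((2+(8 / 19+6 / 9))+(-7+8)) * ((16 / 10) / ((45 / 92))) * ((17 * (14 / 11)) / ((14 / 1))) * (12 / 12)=2915296 / 141075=20.66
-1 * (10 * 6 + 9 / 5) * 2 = -618 / 5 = -123.60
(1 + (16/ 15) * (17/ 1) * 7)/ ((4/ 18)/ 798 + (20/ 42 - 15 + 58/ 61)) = -140119623/ 14865580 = -9.43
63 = 63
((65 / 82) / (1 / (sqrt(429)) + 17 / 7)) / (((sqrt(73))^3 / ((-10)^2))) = -79625 * sqrt(31317) / 13538889374 + 82957875 * sqrt(73) / 13538889374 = 0.05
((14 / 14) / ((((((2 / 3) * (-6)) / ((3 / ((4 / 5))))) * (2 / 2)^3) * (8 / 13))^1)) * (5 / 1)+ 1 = -847 / 128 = -6.62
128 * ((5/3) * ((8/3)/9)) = 5120/81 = 63.21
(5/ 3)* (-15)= -25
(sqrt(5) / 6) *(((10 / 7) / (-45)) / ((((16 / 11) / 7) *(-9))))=11 *sqrt(5) / 3888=0.01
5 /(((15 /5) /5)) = 25 /3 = 8.33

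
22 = 22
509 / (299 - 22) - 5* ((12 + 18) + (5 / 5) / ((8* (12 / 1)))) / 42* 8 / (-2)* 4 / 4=4503257 / 279216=16.13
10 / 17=0.59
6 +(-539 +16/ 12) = -1595/ 3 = -531.67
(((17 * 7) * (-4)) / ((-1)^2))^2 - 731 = 225845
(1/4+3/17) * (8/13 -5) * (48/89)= -19836/19669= -1.01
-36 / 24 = -3 / 2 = -1.50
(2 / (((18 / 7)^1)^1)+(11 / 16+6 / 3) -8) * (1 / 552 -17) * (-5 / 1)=-30635495 / 79488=-385.41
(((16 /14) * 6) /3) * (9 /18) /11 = 8 /77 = 0.10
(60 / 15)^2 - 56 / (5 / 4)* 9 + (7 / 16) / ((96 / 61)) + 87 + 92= -1596841 / 7680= -207.92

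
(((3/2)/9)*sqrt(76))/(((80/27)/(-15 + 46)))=279*sqrt(19)/80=15.20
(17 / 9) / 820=17 / 7380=0.00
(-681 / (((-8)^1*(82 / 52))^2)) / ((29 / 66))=-3797937 / 389992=-9.74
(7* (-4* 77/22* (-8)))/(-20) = -196/5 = -39.20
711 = 711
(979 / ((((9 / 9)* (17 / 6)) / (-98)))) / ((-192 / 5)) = 239855 / 272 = 881.82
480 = 480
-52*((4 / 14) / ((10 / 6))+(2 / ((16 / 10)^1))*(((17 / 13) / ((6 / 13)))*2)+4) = -61451 / 105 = -585.25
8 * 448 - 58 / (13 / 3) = 46418 / 13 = 3570.62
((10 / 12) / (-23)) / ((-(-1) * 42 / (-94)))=0.08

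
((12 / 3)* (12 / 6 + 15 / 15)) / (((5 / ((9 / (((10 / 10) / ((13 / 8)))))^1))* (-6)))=-117 / 20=-5.85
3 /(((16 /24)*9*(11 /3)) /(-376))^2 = 106032 /121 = 876.30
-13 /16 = -0.81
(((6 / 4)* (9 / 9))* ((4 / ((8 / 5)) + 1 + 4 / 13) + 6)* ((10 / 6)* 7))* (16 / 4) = 8925 / 13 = 686.54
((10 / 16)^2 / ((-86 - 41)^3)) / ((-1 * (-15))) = -5 / 393289536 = -0.00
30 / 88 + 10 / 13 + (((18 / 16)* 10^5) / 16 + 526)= 2161691 / 286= 7558.36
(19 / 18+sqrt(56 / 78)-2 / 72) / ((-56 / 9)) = -37 / 224-3 * sqrt(273) / 364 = -0.30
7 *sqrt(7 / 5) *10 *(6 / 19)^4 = 18144 *sqrt(35) / 130321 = 0.82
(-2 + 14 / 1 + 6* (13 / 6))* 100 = 2500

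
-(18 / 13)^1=-18 / 13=-1.38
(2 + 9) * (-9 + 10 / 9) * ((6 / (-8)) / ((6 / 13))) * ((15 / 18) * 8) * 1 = 50765 / 54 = 940.09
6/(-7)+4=22/7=3.14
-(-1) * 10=10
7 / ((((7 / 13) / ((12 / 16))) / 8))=78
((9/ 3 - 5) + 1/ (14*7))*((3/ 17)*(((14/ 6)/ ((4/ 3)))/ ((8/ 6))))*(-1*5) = 8775/ 3808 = 2.30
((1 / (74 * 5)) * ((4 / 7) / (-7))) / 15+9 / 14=174821 / 271950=0.64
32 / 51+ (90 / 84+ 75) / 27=7379 / 2142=3.44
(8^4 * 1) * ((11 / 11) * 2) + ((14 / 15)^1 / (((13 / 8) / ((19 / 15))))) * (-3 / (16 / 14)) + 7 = 7992163 / 975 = 8197.09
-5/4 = -1.25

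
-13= -13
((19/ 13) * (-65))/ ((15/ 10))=-190/ 3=-63.33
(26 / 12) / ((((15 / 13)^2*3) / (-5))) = -2197 / 810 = -2.71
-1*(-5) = 5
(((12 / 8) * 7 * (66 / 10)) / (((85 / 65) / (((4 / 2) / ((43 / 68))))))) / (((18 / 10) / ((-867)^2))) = 3009762756 / 43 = 69994482.70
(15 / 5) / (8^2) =3 / 64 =0.05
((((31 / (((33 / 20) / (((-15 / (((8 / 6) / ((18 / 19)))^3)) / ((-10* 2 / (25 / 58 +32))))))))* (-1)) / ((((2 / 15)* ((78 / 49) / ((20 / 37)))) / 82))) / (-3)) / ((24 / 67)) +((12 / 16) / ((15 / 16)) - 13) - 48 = 51234942112879 / 1611388480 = 31795.52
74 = 74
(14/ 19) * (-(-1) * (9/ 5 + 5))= 476/ 95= 5.01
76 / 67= 1.13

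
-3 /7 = -0.43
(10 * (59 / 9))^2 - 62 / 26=4295.15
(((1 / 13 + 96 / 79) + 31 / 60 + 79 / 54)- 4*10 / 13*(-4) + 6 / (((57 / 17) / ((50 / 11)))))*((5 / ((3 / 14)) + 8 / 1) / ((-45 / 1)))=-16.51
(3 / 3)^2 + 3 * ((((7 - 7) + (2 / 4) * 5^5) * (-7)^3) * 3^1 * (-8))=38587501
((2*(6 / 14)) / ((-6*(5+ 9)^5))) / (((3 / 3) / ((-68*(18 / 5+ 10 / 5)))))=17 / 168070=0.00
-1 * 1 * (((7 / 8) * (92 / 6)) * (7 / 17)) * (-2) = 1127 / 102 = 11.05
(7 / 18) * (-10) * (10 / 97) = -350 / 873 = -0.40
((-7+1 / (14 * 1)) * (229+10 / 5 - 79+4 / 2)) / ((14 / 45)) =-48015 / 14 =-3429.64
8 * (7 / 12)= 14 / 3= 4.67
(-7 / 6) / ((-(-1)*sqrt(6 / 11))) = -7*sqrt(66) / 36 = -1.58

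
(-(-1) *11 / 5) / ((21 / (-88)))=-968 / 105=-9.22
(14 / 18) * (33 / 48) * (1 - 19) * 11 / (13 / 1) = -847 / 104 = -8.14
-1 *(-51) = 51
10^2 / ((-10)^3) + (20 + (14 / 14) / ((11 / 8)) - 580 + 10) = -60431 / 110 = -549.37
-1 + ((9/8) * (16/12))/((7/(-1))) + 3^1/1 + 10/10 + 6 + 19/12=871/84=10.37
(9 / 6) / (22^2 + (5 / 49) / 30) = 441 / 142297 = 0.00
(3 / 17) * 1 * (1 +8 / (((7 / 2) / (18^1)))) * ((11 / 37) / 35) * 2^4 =1.01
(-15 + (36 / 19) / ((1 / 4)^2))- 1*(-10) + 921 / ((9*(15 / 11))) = 85808 / 855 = 100.36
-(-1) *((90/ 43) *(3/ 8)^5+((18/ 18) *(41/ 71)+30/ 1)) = 1530271937/ 50020352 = 30.59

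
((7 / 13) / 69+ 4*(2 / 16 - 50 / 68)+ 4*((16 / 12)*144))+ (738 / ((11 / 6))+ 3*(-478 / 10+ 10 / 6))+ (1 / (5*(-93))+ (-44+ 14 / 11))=17107400031 / 17333030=986.98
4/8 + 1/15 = 17/30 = 0.57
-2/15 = -0.13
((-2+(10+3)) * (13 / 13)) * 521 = 5731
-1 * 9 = -9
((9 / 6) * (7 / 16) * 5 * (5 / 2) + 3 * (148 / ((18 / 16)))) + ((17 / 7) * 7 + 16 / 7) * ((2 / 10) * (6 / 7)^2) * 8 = 28024385 / 65856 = 425.54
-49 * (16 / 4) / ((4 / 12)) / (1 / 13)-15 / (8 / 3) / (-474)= -9662001 / 1264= -7643.99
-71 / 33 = -2.15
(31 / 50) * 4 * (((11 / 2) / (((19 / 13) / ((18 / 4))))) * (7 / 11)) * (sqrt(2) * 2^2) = 50778 * sqrt(2) / 475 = 151.18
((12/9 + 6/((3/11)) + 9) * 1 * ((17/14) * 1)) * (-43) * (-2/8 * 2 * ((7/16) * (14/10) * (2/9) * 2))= 496349/2160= 229.79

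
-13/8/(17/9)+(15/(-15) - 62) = -8685/136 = -63.86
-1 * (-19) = 19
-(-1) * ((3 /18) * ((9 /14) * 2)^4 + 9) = 45405 /4802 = 9.46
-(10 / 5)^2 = -4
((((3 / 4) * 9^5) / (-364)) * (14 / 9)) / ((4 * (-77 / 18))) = 177147 / 16016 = 11.06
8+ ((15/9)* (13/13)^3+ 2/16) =235/24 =9.79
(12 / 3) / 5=4 / 5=0.80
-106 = -106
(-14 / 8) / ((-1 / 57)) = 399 / 4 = 99.75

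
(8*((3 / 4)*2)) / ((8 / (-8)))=-12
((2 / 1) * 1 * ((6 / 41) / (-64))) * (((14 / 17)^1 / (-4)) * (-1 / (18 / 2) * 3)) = -7 / 22304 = -0.00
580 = 580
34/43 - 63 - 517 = -579.21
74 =74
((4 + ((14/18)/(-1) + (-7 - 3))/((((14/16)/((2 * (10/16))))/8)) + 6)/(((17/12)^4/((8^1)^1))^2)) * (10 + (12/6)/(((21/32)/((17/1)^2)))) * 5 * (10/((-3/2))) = 4531222449487872000/341812114609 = 13256471.19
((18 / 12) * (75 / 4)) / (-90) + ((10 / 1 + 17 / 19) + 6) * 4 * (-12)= -246623 / 304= -811.26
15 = 15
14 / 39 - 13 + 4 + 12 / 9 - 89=-1252 / 13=-96.31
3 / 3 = 1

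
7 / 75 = 0.09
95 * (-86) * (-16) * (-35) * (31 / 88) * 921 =-16328316900 / 11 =-1484392445.45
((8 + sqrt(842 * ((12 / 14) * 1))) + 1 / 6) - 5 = 19 / 6 + 2 * sqrt(8841) / 7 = 30.03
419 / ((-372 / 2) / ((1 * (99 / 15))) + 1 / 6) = -27654 / 1849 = -14.96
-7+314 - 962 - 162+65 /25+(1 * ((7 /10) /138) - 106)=-254029 /276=-920.39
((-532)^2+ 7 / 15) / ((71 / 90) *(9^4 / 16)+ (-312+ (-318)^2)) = 135851744 / 48545037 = 2.80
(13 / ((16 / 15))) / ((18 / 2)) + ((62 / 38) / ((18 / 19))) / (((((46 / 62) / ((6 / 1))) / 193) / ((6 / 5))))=17812883 / 5520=3226.97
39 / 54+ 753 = 753.72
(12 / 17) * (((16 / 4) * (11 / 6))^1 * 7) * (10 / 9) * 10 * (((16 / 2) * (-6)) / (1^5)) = -19325.49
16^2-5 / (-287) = 73477 / 287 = 256.02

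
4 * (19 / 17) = 76 / 17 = 4.47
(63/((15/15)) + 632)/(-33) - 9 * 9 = -3368/33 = -102.06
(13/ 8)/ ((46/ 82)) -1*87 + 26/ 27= -413041/ 4968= -83.14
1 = 1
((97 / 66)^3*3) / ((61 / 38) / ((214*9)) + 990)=1855464209 / 192878353822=0.01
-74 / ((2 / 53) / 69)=-135309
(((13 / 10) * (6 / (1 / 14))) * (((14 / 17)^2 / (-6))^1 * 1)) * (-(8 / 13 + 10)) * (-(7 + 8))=-568008 / 289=-1965.43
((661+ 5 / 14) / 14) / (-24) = -1.97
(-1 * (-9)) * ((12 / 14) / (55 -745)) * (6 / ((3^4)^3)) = -2 / 15844815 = -0.00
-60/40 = -3/2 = -1.50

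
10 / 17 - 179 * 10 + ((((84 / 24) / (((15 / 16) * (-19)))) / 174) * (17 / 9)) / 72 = -122190753823 / 68285430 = -1789.41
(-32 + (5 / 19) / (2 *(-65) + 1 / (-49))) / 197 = -3873813 / 23846653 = -0.16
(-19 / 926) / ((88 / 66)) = -57 / 3704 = -0.02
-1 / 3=-0.33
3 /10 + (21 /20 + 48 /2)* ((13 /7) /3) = 2213 /140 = 15.81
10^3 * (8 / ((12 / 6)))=4000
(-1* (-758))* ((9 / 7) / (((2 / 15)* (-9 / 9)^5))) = -51165 / 7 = -7309.29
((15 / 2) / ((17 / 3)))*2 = 45 / 17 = 2.65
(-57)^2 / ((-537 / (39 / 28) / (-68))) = 718029 / 1253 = 573.05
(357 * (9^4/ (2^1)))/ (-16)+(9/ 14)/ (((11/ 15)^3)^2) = -29044765840779/ 396829664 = -73192.02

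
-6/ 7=-0.86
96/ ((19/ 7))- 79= -829/ 19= -43.63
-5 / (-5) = 1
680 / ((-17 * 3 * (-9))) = 40 / 27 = 1.48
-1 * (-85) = 85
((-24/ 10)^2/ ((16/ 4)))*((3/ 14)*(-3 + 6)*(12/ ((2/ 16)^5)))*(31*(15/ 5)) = 5924192256/ 175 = 33852527.18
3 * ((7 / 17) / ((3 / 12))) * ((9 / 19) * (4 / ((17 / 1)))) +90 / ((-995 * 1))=502938 / 1092709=0.46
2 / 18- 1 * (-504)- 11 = 4438 / 9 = 493.11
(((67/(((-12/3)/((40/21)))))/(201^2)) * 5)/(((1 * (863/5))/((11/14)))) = -1375/76497183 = -0.00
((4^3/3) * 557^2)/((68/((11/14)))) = 27301912/357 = 76475.94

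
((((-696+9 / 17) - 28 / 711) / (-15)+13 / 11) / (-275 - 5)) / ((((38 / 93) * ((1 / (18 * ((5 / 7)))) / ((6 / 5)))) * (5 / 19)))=-2204794803 / 90484625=-24.37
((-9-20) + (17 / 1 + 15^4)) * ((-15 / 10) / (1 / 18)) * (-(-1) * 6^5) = -10626300576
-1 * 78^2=-6084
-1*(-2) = 2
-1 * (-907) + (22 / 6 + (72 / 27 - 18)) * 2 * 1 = 2651 / 3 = 883.67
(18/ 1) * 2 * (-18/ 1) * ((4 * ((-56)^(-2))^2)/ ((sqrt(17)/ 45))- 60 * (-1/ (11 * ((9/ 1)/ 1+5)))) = -19440/ 77- 3645 * sqrt(17)/ 5224576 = -252.47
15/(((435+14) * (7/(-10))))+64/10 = 6.35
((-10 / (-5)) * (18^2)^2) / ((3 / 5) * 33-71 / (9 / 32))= -9447840 / 10469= -902.46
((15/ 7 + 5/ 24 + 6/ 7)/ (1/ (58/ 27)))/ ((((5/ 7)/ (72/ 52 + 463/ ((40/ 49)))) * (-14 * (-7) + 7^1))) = 660188683/ 12636000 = 52.25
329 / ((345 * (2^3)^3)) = 0.00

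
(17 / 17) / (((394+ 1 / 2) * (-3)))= -2 / 2367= -0.00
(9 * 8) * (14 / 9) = 112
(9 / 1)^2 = 81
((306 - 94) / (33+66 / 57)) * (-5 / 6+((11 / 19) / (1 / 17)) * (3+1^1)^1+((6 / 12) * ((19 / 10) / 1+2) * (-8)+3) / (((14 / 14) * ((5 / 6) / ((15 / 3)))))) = -2239462 / 9735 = -230.04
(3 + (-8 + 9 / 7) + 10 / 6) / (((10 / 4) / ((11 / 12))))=-473 / 630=-0.75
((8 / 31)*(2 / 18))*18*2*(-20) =-640 / 31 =-20.65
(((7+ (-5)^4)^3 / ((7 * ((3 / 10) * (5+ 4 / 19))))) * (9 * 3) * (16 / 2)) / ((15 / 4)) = 306962137088 / 231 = 1328840420.29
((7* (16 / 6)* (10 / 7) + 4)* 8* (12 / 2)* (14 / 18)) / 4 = 2576 / 9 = 286.22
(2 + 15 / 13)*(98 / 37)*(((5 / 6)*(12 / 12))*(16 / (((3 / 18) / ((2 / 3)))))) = 642880 / 1443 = 445.52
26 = 26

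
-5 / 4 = -1.25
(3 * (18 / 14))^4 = 531441 / 2401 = 221.34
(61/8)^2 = 3721/64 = 58.14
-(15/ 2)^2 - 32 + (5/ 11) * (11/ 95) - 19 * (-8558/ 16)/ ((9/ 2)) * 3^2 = 384504/ 19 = 20237.05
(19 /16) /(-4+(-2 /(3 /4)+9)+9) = 57 /544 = 0.10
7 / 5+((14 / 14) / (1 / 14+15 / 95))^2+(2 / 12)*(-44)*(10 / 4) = 116206 / 55815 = 2.08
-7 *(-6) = 42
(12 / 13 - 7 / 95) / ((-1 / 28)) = -29372 / 1235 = -23.78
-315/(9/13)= -455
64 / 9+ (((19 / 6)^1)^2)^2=139537 / 1296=107.67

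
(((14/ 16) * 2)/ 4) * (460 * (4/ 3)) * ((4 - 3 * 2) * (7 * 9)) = -33810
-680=-680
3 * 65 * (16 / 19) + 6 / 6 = 3139 / 19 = 165.21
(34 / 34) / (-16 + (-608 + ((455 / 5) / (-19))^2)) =-0.00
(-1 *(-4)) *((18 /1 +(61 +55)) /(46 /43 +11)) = 23048 /519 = 44.41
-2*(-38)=76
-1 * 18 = -18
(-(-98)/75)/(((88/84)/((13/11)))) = 4459/3025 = 1.47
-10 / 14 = -5 / 7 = -0.71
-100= -100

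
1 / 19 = 0.05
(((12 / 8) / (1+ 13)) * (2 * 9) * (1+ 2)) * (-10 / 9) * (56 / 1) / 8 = -45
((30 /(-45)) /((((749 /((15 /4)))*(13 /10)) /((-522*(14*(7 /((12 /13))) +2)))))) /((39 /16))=7528400 /126581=59.47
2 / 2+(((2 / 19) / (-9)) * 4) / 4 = 169 / 171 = 0.99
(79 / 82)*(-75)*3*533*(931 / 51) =-71710275 / 34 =-2109125.74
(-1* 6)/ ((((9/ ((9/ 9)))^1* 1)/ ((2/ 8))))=-1/ 6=-0.17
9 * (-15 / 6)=-45 / 2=-22.50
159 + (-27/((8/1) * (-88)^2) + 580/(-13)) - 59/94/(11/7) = 4314627727/37852672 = 113.98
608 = 608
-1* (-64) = 64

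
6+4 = 10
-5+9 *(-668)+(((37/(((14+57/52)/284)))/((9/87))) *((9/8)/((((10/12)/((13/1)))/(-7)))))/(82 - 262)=-27959136/19625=-1424.67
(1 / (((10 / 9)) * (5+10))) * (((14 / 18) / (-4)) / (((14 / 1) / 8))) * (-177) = 59 / 50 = 1.18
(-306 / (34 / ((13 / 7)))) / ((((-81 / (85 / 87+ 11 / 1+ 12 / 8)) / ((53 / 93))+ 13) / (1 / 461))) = -2077335 / 140587943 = -0.01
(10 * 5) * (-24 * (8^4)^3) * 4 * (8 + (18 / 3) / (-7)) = -16492674416640000 / 7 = -2356096345234285.71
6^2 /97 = 36 /97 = 0.37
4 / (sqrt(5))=4 * sqrt(5) / 5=1.79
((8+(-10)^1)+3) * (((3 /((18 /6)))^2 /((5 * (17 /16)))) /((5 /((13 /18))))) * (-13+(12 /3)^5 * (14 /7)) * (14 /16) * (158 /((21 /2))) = 1671956 /2295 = 728.52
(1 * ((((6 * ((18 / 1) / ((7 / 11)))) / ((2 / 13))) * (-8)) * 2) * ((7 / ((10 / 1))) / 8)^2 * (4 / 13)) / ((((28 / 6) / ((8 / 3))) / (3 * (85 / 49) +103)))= -3149388 / 1225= -2570.93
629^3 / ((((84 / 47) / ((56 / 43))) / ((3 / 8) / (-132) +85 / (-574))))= -178334017961101 / 6516048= -27368432.21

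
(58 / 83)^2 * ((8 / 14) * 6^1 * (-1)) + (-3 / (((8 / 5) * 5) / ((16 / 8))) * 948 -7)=-34704850 / 48223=-719.67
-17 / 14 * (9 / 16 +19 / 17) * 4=-8.16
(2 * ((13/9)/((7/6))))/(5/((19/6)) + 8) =38/147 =0.26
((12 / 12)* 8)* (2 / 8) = 2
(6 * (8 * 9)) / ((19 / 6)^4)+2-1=690193 / 130321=5.30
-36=-36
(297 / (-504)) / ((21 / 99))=-1089 / 392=-2.78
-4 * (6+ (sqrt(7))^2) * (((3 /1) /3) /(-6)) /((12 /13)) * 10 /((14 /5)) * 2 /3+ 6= 5359 /189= 28.35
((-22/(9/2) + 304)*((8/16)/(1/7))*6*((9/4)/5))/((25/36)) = 508788/125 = 4070.30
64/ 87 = 0.74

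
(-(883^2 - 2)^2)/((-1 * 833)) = 729786096.00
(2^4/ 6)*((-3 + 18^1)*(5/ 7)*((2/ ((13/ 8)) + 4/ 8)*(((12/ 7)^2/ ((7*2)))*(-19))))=-6156000/ 31213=-197.23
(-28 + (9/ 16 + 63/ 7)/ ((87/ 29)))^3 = -62570773/ 4096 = -15276.07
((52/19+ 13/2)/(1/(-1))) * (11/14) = -3861/532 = -7.26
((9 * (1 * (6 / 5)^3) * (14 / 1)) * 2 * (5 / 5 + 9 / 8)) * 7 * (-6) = -4858056 / 125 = -38864.45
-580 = -580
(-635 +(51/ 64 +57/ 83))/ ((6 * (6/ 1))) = -3365239/ 191232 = -17.60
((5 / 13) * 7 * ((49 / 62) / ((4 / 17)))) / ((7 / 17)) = 70805 / 3224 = 21.96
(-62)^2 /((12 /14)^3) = 329623 /54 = 6104.13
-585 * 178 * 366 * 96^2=-351236321280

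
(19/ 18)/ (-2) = -19/ 36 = -0.53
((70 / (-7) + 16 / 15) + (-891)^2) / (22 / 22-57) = -11908081 / 840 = -14176.29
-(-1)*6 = 6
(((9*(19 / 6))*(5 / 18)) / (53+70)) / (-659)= -95 / 972684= -0.00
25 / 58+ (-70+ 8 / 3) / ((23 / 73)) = -853543 / 4002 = -213.28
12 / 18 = 2 / 3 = 0.67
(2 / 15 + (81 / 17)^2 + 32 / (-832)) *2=2569483 / 56355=45.59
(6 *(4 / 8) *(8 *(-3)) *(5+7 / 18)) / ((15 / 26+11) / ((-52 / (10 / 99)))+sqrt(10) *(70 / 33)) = -105320172672 *sqrt(10) / 5757832885- 1116560016 / 5757832885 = -58.04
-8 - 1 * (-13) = 5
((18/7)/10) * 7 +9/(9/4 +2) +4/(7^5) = 5597071/1428595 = 3.92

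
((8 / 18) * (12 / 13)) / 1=16 / 39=0.41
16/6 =8/3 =2.67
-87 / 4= -21.75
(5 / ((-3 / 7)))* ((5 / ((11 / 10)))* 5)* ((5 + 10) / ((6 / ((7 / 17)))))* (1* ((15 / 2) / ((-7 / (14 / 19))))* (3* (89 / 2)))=204421875 / 7106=28767.50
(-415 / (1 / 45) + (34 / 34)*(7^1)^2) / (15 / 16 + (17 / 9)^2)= -4134.15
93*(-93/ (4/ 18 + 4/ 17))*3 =-3969891/ 70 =-56712.73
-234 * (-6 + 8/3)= 780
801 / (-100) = -801 / 100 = -8.01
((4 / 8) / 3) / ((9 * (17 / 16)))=8 / 459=0.02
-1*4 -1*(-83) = 79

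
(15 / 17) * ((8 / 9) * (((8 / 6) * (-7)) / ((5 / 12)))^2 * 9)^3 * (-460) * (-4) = 105006995308695.12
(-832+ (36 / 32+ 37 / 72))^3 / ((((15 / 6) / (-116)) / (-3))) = -79696681724.67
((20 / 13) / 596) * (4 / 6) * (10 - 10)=0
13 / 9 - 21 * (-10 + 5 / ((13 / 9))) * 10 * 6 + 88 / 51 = 16392605 / 1989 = 8241.63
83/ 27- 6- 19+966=25490/ 27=944.07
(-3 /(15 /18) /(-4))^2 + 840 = 84081 /100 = 840.81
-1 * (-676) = 676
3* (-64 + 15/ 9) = -187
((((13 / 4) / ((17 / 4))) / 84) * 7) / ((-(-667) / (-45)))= -0.00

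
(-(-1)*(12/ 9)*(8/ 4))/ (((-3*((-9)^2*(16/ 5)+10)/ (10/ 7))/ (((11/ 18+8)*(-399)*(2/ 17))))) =589000/ 308907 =1.91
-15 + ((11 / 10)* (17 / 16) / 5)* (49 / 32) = -14.64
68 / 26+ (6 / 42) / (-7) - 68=-41663 / 637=-65.41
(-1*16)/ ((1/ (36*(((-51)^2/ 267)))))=-499392/ 89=-5611.15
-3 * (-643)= 1929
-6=-6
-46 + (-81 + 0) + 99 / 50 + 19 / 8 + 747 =624.36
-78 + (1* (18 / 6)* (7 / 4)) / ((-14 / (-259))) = 153 / 8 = 19.12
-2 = -2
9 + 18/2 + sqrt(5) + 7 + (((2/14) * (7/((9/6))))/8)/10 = 27.24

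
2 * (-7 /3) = -14 /3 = -4.67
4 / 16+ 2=9 / 4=2.25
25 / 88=0.28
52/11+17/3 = 343/33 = 10.39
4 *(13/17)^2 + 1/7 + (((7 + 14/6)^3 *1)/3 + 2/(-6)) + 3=276.16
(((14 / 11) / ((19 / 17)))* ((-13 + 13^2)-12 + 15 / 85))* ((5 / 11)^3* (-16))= -3612000 / 14641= -246.70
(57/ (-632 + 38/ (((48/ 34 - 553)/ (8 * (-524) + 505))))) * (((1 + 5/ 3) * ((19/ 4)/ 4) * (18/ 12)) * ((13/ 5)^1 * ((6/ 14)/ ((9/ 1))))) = -44006261/ 496224680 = -0.09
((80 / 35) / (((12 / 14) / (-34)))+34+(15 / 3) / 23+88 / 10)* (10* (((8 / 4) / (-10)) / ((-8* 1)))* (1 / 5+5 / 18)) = -706877 / 124200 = -5.69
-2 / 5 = -0.40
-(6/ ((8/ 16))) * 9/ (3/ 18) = -648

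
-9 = -9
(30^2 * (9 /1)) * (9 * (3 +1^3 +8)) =874800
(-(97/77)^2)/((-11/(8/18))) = 37636/586971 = 0.06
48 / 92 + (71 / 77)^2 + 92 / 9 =14229583 / 1227303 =11.59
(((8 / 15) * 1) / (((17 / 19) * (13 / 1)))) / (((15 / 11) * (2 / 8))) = 6688 / 49725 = 0.13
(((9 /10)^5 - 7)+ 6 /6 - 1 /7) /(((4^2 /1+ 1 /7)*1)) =-3886657 /11300000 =-0.34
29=29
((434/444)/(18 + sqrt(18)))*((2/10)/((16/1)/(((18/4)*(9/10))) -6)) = -5859/1044140 + 1953*sqrt(2)/2088280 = -0.00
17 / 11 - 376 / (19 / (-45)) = 186443 / 209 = 892.07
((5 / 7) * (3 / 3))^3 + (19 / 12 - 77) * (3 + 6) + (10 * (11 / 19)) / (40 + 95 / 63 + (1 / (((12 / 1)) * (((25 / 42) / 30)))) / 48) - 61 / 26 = -48352003028649 / 71043980644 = -680.59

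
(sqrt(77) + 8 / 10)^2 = 8 * sqrt(77) / 5 + 1941 / 25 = 91.68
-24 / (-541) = 24 / 541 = 0.04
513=513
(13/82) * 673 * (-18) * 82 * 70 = -11023740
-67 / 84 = -0.80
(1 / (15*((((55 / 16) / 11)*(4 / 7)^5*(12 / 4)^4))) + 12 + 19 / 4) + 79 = 95.79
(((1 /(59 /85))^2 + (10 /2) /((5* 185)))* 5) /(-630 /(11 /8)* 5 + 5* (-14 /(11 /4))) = -7370583 /1640873780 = -0.00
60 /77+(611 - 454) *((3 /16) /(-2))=-34347 /2464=-13.94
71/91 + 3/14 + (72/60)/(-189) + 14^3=22481453/8190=2744.99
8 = 8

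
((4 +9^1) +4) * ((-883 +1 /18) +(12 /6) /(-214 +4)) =-9456437 /630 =-15010.22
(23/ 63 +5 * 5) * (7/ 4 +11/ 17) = 7661/ 126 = 60.80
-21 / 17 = -1.24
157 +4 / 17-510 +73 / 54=-322597 / 918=-351.41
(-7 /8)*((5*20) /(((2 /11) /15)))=-28875 /4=-7218.75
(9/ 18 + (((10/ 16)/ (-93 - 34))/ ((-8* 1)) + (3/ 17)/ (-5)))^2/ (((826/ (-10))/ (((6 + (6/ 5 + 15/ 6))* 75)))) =-30074859708051/ 15770493362176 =-1.91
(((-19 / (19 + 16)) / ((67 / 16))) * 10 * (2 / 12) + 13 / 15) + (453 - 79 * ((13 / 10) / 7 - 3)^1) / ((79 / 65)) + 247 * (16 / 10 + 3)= 1881265297 / 1111530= 1692.50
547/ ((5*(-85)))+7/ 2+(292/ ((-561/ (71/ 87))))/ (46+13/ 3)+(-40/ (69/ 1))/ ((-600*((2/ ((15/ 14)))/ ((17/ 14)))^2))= 478595716975487/ 217058993659200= 2.20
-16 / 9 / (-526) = 8 / 2367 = 0.00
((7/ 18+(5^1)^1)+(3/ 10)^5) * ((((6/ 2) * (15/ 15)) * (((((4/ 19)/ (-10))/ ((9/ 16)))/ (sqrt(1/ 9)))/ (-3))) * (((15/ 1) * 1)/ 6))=4852187/ 3206250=1.51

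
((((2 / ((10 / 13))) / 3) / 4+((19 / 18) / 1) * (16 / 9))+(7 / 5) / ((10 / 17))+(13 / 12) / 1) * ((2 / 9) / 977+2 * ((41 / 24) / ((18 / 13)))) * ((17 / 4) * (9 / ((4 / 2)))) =24904650769 / 94964400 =262.25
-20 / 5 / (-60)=1 / 15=0.07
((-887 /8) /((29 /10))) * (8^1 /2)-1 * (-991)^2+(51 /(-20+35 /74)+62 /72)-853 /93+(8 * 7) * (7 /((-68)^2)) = -45935639220101 /46765980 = -982244.77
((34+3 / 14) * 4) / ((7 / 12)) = 11496 / 49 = 234.61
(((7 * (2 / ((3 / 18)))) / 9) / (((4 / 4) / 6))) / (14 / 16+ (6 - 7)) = -448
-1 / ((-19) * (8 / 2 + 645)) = 1 / 12331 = 0.00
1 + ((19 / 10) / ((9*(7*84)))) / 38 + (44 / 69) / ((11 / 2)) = 2716583 / 2434320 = 1.12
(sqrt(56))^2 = 56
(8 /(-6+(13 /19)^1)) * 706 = -107312 /101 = -1062.50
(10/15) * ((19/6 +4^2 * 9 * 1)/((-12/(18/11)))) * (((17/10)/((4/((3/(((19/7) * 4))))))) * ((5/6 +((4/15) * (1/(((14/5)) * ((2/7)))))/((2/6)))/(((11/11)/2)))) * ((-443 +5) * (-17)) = -130400557/3040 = -42894.92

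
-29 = -29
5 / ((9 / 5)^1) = 25 / 9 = 2.78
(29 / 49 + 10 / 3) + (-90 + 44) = -6185 / 147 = -42.07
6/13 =0.46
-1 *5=-5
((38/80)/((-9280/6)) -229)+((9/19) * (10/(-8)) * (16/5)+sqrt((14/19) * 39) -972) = -4241889083/3526400+sqrt(10374)/19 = -1197.53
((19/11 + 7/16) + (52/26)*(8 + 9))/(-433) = -6365/76208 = -0.08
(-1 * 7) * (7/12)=-4.08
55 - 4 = 51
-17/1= -17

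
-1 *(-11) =11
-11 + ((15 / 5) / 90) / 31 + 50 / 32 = -70207 / 7440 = -9.44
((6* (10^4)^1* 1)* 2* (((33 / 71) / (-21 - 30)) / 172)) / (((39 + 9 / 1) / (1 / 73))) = -6875 / 3788773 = -0.00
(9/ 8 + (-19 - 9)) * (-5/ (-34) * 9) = -9675/ 272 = -35.57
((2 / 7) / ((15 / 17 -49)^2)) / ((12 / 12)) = 289 / 2341934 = 0.00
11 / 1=11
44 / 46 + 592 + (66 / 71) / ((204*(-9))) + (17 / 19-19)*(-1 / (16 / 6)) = 5694140807 / 9494262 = 599.75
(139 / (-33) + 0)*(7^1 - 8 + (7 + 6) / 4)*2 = -417 / 22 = -18.95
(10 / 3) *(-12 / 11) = -40 / 11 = -3.64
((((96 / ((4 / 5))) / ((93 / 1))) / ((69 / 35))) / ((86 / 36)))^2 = 70560000 / 939974281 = 0.08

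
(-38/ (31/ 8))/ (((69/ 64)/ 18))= -116736/ 713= -163.73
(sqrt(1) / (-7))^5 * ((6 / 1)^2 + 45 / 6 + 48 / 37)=-3315 / 1243718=-0.00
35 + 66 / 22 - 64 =-26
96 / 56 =12 / 7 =1.71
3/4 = 0.75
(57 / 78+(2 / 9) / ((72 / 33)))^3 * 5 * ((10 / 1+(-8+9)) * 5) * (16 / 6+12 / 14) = 2322094615225 / 4151380896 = 559.35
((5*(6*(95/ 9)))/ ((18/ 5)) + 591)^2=336062224/ 729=460990.71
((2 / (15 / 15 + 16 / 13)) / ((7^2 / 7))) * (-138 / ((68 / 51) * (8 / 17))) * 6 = -137241 / 812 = -169.02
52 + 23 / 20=1063 / 20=53.15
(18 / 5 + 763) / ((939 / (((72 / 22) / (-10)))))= -22998 / 86075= -0.27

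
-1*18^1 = -18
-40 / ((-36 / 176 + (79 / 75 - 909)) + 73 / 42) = 308000 / 6979381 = 0.04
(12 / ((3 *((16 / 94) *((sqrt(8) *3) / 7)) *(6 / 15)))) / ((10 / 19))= 6251 *sqrt(2) / 96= 92.09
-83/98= -0.85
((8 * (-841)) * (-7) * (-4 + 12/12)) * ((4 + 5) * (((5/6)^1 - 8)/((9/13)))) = 13163332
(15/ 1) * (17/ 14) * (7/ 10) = 51/ 4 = 12.75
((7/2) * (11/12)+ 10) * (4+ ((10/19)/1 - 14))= -125.13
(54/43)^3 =157464/79507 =1.98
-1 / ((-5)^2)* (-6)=6 / 25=0.24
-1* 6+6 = 0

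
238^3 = 13481272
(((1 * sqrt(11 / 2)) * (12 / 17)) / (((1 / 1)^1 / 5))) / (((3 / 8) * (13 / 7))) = 560 * sqrt(22) / 221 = 11.89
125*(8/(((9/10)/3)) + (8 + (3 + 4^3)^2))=1696375/3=565458.33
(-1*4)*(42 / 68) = -42 / 17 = -2.47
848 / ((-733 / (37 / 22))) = -15688 / 8063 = -1.95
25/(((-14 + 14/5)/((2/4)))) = -125/112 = -1.12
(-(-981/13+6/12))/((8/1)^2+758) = 1949/21372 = 0.09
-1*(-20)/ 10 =2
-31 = -31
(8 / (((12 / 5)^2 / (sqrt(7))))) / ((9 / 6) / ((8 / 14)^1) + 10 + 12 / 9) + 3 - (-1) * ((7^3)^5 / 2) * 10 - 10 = 20 * sqrt(7) / 201 + 23737807549708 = 23737807549708.26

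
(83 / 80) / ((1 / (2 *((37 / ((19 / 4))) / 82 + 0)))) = 3071 / 15580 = 0.20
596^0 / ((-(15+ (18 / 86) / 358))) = -15394 / 230919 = -0.07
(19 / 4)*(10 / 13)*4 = 190 / 13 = 14.62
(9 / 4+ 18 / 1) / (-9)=-9 / 4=-2.25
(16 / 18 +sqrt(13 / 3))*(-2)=-2*sqrt(39) / 3-16 / 9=-5.94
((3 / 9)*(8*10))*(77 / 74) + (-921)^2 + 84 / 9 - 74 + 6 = 31383773 / 37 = 848210.08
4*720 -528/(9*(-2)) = 8728/3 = 2909.33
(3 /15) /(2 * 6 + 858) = 1 /4350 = 0.00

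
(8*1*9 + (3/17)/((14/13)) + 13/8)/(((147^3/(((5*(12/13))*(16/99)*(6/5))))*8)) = 140494/54054891891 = 0.00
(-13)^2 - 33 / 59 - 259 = -5343 / 59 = -90.56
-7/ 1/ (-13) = 7/ 13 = 0.54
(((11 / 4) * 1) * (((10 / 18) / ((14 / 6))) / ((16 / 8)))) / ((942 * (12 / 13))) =715 / 1899072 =0.00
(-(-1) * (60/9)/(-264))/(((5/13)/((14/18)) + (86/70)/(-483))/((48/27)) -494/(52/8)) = 732550/2196654867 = 0.00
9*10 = 90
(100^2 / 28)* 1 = 2500 / 7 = 357.14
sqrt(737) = 27.15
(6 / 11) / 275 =6 / 3025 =0.00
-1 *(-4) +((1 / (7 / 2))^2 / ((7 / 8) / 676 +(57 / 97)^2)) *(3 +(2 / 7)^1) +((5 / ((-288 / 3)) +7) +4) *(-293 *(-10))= 9315590378000707 / 290366595120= 32082.17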